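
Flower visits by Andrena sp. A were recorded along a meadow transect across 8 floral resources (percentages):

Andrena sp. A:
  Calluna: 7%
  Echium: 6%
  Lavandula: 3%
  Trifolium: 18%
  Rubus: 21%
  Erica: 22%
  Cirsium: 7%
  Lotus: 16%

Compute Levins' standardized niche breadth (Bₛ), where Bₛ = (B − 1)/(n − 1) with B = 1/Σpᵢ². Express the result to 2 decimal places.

0.72

Convert percentages to proportions (divide by 100).
Σpᵢ² = 0.07² + 0.06² + 0.03² + 0.18² + 0.21² + 0.22² + 0.07² + 0.16² = 0.0049 + 0.0036 + 0.0009 + 0.0324 + 0.0441 + 0.0484 + 0.0049 + 0.0256 = 0.1648
B = 1 / 0.1648 = 6.0680
Bₛ = (B − 1)/(n − 1) = (6.0680 − 1)/(8 − 1) = 5.0680/7 = 0.7240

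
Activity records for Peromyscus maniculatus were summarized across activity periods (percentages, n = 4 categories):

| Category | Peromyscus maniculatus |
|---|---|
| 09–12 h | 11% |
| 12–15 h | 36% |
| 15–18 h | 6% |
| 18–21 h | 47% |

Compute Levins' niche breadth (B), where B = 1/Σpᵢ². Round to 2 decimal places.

Convert percentages to proportions (divide by 100).
Σpᵢ² = 0.11² + 0.36² + 0.06² + 0.47² = 0.0121 + 0.1296 + 0.0036 + 0.2209 = 0.3662
B = 1 / 0.3662 = 2.7307

2.73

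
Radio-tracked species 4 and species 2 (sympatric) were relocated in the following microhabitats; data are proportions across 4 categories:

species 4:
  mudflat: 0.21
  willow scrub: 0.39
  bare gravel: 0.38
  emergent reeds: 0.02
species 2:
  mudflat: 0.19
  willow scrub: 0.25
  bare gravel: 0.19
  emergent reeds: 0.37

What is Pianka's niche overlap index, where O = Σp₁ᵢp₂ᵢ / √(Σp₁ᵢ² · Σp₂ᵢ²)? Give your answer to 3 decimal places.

Σ p₁ᵢp₂ᵢ = 0.0399 + 0.0975 + 0.0722 + 0.0074 = 0.2170
Σp_1ᵢ² = 0.21² + 0.39² + 0.38² + 0.02² = 0.0441 + 0.1521 + 0.1444 + 0.0004 = 0.3410
Σp_2ᵢ² = 0.19² + 0.25² + 0.19² + 0.37² = 0.0361 + 0.0625 + 0.0361 + 0.1369 = 0.2716
O = 0.2170 / √(0.3410 × 0.2716) = 0.2170 / 0.304328 = 0.71305

0.713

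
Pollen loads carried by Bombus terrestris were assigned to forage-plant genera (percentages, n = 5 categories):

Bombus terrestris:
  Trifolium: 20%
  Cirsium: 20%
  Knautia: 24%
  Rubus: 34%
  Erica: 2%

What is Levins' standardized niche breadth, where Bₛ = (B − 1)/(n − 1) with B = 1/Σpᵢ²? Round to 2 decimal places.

0.74

Convert percentages to proportions (divide by 100).
Σpᵢ² = 0.20² + 0.20² + 0.24² + 0.34² + 0.02² = 0.0400 + 0.0400 + 0.0576 + 0.1156 + 0.0004 = 0.2536
B = 1 / 0.2536 = 3.9432
Bₛ = (B − 1)/(n − 1) = (3.9432 − 1)/(5 − 1) = 2.9432/4 = 0.7358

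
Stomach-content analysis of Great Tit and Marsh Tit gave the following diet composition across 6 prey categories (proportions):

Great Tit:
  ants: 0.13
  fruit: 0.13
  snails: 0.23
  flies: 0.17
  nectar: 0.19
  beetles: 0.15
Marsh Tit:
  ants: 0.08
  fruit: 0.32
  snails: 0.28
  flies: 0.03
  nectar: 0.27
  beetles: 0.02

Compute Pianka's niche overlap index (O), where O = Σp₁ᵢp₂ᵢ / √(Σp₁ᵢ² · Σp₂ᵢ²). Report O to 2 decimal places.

Σ p₁ᵢp₂ᵢ = 0.0104 + 0.0416 + 0.0644 + 0.0051 + 0.0513 + 0.0030 = 0.1758
Σp_1ᵢ² = 0.13² + 0.13² + 0.23² + 0.17² + 0.19² + 0.15² = 0.0169 + 0.0169 + 0.0529 + 0.0289 + 0.0361 + 0.0225 = 0.1742
Σp_2ᵢ² = 0.08² + 0.32² + 0.28² + 0.03² + 0.27² + 0.02² = 0.0064 + 0.1024 + 0.0784 + 0.0009 + 0.0729 + 0.0004 = 0.2614
O = 0.1758 / √(0.1742 × 0.2614) = 0.1758 / 0.21339 = 0.8238

0.82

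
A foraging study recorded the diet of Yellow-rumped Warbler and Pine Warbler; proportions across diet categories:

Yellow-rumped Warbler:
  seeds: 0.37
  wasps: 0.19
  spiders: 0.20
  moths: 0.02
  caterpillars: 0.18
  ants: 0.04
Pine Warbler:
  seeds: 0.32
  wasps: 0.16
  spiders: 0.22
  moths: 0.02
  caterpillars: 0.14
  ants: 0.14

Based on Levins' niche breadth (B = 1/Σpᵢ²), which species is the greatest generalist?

Σp_Yellᵢ² = 0.37² + 0.19² + 0.20² + 0.02² + 0.18² + 0.04² = 0.1369 + 0.0361 + 0.0400 + 0.0004 + 0.0324 + 0.0016 = 0.2474
B_Yell = 1 / 0.2474 = 4.0420
Σp_Pineᵢ² = 0.32² + 0.16² + 0.22² + 0.02² + 0.14² + 0.14² = 0.1024 + 0.0256 + 0.0484 + 0.0004 + 0.0196 + 0.0196 = 0.2160
B_Pine = 1 / 0.2160 = 4.6296
Highest B → broadest niche (most generalist): Pine Warbler (B = 4.63).

Pine Warbler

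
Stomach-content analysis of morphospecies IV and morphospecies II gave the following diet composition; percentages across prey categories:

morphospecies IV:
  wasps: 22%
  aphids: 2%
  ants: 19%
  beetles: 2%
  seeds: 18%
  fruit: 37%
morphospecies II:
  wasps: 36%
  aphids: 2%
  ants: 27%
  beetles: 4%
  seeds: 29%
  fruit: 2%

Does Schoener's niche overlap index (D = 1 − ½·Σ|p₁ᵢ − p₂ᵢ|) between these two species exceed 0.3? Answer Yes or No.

Yes

Convert percentages to proportions (divide by 100).
Σ|p₁ᵢ − p₂ᵢ| = 0.14 + 0.00 + 0.08 + 0.02 + 0.11 + 0.35 = 0.70
D = 1 − ½ × 0.70 = 1 − 0.350 = 0.6500
D = 0.6500 > 0.3 → Yes.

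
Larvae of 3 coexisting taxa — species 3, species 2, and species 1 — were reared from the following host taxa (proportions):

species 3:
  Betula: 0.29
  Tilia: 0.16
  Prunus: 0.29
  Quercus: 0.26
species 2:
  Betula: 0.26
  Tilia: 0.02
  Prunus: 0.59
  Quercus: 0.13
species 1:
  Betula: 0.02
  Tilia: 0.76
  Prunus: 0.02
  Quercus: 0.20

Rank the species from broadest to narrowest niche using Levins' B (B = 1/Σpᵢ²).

Σp_3ᵢ² = 0.29² + 0.16² + 0.29² + 0.26² = 0.0841 + 0.0256 + 0.0841 + 0.0676 = 0.2614
B_3 = 1 / 0.2614 = 3.8256
Σp_2ᵢ² = 0.26² + 0.02² + 0.59² + 0.13² = 0.0676 + 0.0004 + 0.3481 + 0.0169 = 0.4330
B_2 = 1 / 0.4330 = 2.3095
Σp_1ᵢ² = 0.02² + 0.76² + 0.02² + 0.20² = 0.0004 + 0.5776 + 0.0004 + 0.0400 = 0.6184
B_1 = 1 / 0.6184 = 1.6171
Ranking by B (broadest → narrowest): species 3 (3.83) > species 2 (2.31) > species 1 (1.62)

species 3 > species 2 > species 1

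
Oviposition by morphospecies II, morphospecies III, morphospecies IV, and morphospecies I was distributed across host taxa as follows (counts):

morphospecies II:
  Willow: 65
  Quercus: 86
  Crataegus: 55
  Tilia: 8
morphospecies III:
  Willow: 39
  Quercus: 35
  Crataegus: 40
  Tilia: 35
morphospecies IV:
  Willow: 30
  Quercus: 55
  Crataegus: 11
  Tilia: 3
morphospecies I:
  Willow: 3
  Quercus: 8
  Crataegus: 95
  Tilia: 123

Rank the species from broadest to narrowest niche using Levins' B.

morphospecies III > morphospecies II > morphospecies IV > morphospecies I

Proportions for morphospecies II (n=214): 65/214=0.3037, 86/214=0.4019, 55/214=0.2570, 8/214=0.0374
Proportions for morphospecies III (n=149): 39/149=0.2617, 35/149=0.2349, 40/149=0.2685, 35/149=0.2349
Proportions for morphospecies IV (n=99): 30/99=0.3030, 55/99=0.5556, 11/99=0.1111, 3/99=0.0303
Proportions for morphospecies I (n=229): 3/229=0.0131, 8/229=0.0349, 95/229=0.4148, 123/229=0.5371
Σp_IIᵢ² = 0.3037² + 0.4019² + 0.2570² + 0.0374² = 0.092234 + 0.161524 + 0.066049 + 0.001399 = 0.321206
B_II = 1 / 0.321206 = 3.1133
Σp_IIIᵢ² = 0.2617² + 0.2349² + 0.2685² + 0.2349² = 0.068487 + 0.055178 + 0.072092 + 0.055178 = 0.250935
B_III = 1 / 0.250935 = 3.9851
Σp_IVᵢ² = 0.3030² + 0.5556² + 0.1111² + 0.0303² = 0.091809 + 0.308691 + 0.012343 + 0.000918 = 0.413761
B_IV = 1 / 0.413761 = 2.4169
Σp_Iᵢ² = 0.0131² + 0.0349² + 0.4148² + 0.5371² = 0.000172 + 0.001218 + 0.172059 + 0.288476 = 0.461925
B_I = 1 / 0.461925 = 2.1649
Ranking by B (broadest → narrowest): morphospecies III (3.99) > morphospecies II (3.11) > morphospecies IV (2.42) > morphospecies I (2.16)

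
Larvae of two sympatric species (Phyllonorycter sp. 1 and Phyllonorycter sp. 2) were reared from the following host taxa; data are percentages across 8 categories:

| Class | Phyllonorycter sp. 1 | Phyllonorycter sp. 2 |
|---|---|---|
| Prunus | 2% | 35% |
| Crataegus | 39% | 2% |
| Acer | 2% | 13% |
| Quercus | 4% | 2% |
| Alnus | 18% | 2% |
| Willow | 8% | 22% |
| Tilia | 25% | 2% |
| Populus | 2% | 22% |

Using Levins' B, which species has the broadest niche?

Phyllonorycter sp. 2

Convert percentages to proportions (divide by 100).
Σp_1ᵢ² = 0.02² + 0.39² + 0.02² + 0.04² + 0.18² + 0.08² + 0.25² + 0.02² = 0.0004 + 0.1521 + 0.0004 + 0.0016 + 0.0324 + 0.0064 + 0.0625 + 0.0004 = 0.2562
B_1 = 1 / 0.2562 = 3.9032
Σp_2ᵢ² = 0.35² + 0.02² + 0.13² + 0.02² + 0.02² + 0.22² + 0.02² + 0.22² = 0.1225 + 0.0004 + 0.0169 + 0.0004 + 0.0004 + 0.0484 + 0.0004 + 0.0484 = 0.2378
B_2 = 1 / 0.2378 = 4.2052
Highest B → broadest niche (most generalist): Phyllonorycter sp. 2 (B = 4.21).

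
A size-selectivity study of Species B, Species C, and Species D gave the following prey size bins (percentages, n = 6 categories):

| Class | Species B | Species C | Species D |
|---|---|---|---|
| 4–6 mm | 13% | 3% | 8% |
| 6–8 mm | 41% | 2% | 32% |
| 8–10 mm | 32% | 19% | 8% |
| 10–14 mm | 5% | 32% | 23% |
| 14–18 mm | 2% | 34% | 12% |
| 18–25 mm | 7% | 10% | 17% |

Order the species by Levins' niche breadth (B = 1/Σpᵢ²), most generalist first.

Convert percentages to proportions (divide by 100).
Σp_Bᵢ² = 0.13² + 0.41² + 0.32² + 0.05² + 0.02² + 0.07² = 0.0169 + 0.1681 + 0.1024 + 0.0025 + 0.0004 + 0.0049 = 0.2952
B_B = 1 / 0.2952 = 3.3875
Σp_Cᵢ² = 0.03² + 0.02² + 0.19² + 0.32² + 0.34² + 0.10² = 0.0009 + 0.0004 + 0.0361 + 0.1024 + 0.1156 + 0.0100 = 0.2654
B_C = 1 / 0.2654 = 3.7679
Σp_Dᵢ² = 0.08² + 0.32² + 0.08² + 0.23² + 0.12² + 0.17² = 0.0064 + 0.1024 + 0.0064 + 0.0529 + 0.0144 + 0.0289 = 0.2114
B_D = 1 / 0.2114 = 4.7304
Ranking by B (broadest → narrowest): Species D (4.73) > Species C (3.77) > Species B (3.39)

Species D > Species C > Species B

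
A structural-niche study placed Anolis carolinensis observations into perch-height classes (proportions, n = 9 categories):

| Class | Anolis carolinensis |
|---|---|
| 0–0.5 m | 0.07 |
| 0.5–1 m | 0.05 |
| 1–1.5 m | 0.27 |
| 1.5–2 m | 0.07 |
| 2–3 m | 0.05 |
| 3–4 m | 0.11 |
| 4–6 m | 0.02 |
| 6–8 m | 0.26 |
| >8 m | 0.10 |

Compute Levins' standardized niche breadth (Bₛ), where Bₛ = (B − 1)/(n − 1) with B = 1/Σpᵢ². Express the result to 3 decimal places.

Σpᵢ² = 0.07² + 0.05² + 0.27² + 0.07² + 0.05² + 0.11² + 0.02² + 0.26² + 0.10² = 0.0049 + 0.0025 + 0.0729 + 0.0049 + 0.0025 + 0.0121 + 0.0004 + 0.0676 + 0.0100 = 0.1778
B = 1 / 0.1778 = 5.62430
Bₛ = (B − 1)/(n − 1) = (5.62430 − 1)/(9 − 1) = 4.62430/8 = 0.57804

0.578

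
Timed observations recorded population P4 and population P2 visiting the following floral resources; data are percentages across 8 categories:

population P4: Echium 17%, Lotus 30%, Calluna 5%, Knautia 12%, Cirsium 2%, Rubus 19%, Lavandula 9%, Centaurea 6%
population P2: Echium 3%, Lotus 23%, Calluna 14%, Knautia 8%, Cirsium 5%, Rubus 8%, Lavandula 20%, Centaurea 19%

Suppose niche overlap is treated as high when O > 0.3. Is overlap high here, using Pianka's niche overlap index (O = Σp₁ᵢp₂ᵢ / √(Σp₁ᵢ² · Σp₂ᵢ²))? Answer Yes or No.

Yes

Convert percentages to proportions (divide by 100).
Σ p₁ᵢp₂ᵢ = 0.0051 + 0.0690 + 0.0070 + 0.0096 + 0.0010 + 0.0152 + 0.0180 + 0.0114 = 0.1363
Σp_1ᵢ² = 0.17² + 0.30² + 0.05² + 0.12² + 0.02² + 0.19² + 0.09² + 0.06² = 0.0289 + 0.0900 + 0.0025 + 0.0144 + 0.0004 + 0.0361 + 0.0081 + 0.0036 = 0.1840
Σp_2ᵢ² = 0.03² + 0.23² + 0.14² + 0.08² + 0.05² + 0.08² + 0.20² + 0.19² = 0.0009 + 0.0529 + 0.0196 + 0.0064 + 0.0025 + 0.0064 + 0.0400 + 0.0361 = 0.1648
O = 0.1363 / √(0.1840 × 0.1648) = 0.1363 / 0.17414 = 0.7827
O = 0.7827 > 0.3 → Yes.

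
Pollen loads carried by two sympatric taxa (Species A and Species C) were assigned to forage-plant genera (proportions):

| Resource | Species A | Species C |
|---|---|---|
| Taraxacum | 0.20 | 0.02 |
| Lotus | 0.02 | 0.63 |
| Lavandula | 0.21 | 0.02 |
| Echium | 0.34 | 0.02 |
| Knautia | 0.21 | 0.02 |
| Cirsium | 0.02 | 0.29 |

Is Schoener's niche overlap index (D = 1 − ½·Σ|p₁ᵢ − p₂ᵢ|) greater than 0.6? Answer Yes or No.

No

Σ|p₁ᵢ − p₂ᵢ| = 0.18 + 0.61 + 0.19 + 0.32 + 0.19 + 0.27 = 1.76
D = 1 − ½ × 1.76 = 1 − 0.880 = 0.1200
D = 0.1200 < 0.6 → No.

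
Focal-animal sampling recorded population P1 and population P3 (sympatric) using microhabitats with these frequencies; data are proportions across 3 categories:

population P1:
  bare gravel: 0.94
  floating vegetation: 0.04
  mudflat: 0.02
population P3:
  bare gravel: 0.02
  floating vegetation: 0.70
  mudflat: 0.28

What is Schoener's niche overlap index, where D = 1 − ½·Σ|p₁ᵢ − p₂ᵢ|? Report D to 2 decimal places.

Σ|p₁ᵢ − p₂ᵢ| = 0.92 + 0.66 + 0.26 = 1.84
D = 1 − ½ × 1.84 = 1 − 0.920 = 0.0800

0.08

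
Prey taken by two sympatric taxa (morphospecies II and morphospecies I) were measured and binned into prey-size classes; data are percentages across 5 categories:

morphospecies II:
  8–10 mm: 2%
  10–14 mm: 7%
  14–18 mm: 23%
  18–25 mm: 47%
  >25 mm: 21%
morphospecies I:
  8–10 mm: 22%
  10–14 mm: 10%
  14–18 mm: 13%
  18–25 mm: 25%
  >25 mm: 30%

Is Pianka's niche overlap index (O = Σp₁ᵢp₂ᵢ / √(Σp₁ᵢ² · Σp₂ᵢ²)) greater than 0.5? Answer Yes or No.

Convert percentages to proportions (divide by 100).
Σ p₁ᵢp₂ᵢ = 0.0044 + 0.0070 + 0.0299 + 0.1175 + 0.0630 = 0.2218
Σp_1ᵢ² = 0.02² + 0.07² + 0.23² + 0.47² + 0.21² = 0.0004 + 0.0049 + 0.0529 + 0.2209 + 0.0441 = 0.3232
Σp_2ᵢ² = 0.22² + 0.10² + 0.13² + 0.25² + 0.30² = 0.0484 + 0.0100 + 0.0169 + 0.0625 + 0.0900 = 0.2278
O = 0.2218 / √(0.3232 × 0.2278) = 0.2218 / 0.27134 = 0.8174
O = 0.8174 > 0.5 → Yes.

Yes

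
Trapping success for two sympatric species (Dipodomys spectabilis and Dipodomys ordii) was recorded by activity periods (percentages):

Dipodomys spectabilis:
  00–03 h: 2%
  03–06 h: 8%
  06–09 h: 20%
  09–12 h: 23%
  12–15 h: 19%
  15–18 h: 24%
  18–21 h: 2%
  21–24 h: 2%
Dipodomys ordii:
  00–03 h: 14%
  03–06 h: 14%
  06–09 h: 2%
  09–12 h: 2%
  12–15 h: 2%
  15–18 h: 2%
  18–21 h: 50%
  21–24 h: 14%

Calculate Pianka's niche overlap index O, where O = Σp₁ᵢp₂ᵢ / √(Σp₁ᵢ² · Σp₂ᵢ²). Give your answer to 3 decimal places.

0.179

Convert percentages to proportions (divide by 100).
Σ p₁ᵢp₂ᵢ = 0.0028 + 0.0112 + 0.0040 + 0.0046 + 0.0038 + 0.0048 + 0.0100 + 0.0028 = 0.0440
Σp_1ᵢ² = 0.02² + 0.08² + 0.20² + 0.23² + 0.19² + 0.24² + 0.02² + 0.02² = 0.0004 + 0.0064 + 0.0400 + 0.0529 + 0.0361 + 0.0576 + 0.0004 + 0.0004 = 0.1942
Σp_2ᵢ² = 0.14² + 0.14² + 0.02² + 0.02² + 0.02² + 0.02² + 0.50² + 0.14² = 0.0196 + 0.0196 + 0.0004 + 0.0004 + 0.0004 + 0.0004 + 0.2500 + 0.0196 = 0.3104
O = 0.0440 / √(0.1942 × 0.3104) = 0.0440 / 0.245519 = 0.17921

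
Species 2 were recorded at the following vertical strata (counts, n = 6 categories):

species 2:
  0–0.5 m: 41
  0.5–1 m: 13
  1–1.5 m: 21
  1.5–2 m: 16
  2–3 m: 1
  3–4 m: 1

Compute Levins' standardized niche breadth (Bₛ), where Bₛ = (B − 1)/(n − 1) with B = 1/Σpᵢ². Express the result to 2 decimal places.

Proportions for species 2 (n=93): 41/93=0.4409, 13/93=0.1398, 21/93=0.2258, 16/93=0.1720, 1/93=0.0108, 1/93=0.0108
Σpᵢ² = 0.4409² + 0.1398² + 0.2258² + 0.1720² + 0.0108² + 0.0108² = 0.194393 + 0.019544 + 0.050986 + 0.029584 + 0.000117 + 0.000117 = 0.294741
B = 1 / 0.294741 = 3.3928
Bₛ = (B − 1)/(n − 1) = (3.3928 − 1)/(6 − 1) = 2.3928/5 = 0.4786

0.48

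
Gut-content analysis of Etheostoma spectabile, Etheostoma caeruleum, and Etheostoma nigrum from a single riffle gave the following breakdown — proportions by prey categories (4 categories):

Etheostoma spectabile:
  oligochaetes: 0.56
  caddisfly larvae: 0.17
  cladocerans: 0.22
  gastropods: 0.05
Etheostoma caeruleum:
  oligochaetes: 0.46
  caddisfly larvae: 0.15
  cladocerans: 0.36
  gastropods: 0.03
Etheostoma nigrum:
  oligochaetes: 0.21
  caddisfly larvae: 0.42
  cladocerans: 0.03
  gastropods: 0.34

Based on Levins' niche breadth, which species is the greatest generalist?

Σp_specᵢ² = 0.56² + 0.17² + 0.22² + 0.05² = 0.3136 + 0.0289 + 0.0484 + 0.0025 = 0.3934
B_spec = 1 / 0.3934 = 2.5419
Σp_caerᵢ² = 0.46² + 0.15² + 0.36² + 0.03² = 0.2116 + 0.0225 + 0.1296 + 0.0009 = 0.3646
B_caer = 1 / 0.3646 = 2.7427
Σp_nigrᵢ² = 0.21² + 0.42² + 0.03² + 0.34² = 0.0441 + 0.1764 + 0.0009 + 0.1156 = 0.3370
B_nigr = 1 / 0.3370 = 2.9674
Highest B → broadest niche (most generalist): Etheostoma nigrum (B = 2.97).

Etheostoma nigrum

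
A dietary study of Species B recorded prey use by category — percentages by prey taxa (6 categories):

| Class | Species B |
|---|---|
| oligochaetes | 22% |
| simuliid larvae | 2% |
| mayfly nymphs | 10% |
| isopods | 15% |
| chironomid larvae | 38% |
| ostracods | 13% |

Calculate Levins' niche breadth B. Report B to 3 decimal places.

Convert percentages to proportions (divide by 100).
Σpᵢ² = 0.22² + 0.02² + 0.10² + 0.15² + 0.38² + 0.13² = 0.0484 + 0.0004 + 0.0100 + 0.0225 + 0.1444 + 0.0169 = 0.2426
B = 1 / 0.2426 = 4.12201

4.122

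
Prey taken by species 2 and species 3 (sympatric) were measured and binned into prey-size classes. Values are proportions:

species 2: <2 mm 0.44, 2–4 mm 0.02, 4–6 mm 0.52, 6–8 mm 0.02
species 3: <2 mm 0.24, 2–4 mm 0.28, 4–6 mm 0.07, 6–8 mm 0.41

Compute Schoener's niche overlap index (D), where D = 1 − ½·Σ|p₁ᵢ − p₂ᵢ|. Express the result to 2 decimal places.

Σ|p₁ᵢ − p₂ᵢ| = 0.20 + 0.26 + 0.45 + 0.39 = 1.30
D = 1 − ½ × 1.30 = 1 − 0.650 = 0.3500

0.35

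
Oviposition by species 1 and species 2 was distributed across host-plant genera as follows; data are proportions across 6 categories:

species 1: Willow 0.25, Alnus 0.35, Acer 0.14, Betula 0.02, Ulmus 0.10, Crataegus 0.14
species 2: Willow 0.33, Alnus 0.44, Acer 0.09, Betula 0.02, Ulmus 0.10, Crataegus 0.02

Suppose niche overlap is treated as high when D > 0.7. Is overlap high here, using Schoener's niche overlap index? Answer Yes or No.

Yes

Σ|p₁ᵢ − p₂ᵢ| = 0.08 + 0.09 + 0.05 + 0.00 + 0.00 + 0.12 = 0.34
D = 1 − ½ × 0.34 = 1 − 0.170 = 0.8300
D = 0.8300 > 0.7 → Yes.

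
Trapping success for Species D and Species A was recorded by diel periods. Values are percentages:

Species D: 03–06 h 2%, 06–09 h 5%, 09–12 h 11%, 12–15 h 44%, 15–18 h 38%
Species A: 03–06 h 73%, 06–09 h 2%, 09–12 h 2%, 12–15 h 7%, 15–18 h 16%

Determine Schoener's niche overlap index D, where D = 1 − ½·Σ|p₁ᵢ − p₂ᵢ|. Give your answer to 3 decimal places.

0.290

Convert percentages to proportions (divide by 100).
Σ|p₁ᵢ − p₂ᵢ| = 0.71 + 0.03 + 0.09 + 0.37 + 0.22 = 1.42
D = 1 − ½ × 1.42 = 1 − 0.710 = 0.29000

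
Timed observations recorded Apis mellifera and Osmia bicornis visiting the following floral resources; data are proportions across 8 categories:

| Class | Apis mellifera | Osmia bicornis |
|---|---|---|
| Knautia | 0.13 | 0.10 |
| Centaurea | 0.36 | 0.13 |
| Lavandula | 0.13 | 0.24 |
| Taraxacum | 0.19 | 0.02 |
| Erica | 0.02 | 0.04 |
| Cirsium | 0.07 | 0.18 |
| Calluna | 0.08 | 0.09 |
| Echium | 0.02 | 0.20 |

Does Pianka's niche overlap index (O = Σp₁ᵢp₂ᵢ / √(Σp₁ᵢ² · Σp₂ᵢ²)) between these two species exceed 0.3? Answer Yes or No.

Yes

Σ p₁ᵢp₂ᵢ = 0.0130 + 0.0468 + 0.0312 + 0.0038 + 0.0008 + 0.0126 + 0.0072 + 0.0040 = 0.1194
Σp_1ᵢ² = 0.13² + 0.36² + 0.13² + 0.19² + 0.02² + 0.07² + 0.08² + 0.02² = 0.0169 + 0.1296 + 0.0169 + 0.0361 + 0.0004 + 0.0049 + 0.0064 + 0.0004 = 0.2116
Σp_2ᵢ² = 0.10² + 0.13² + 0.24² + 0.02² + 0.04² + 0.18² + 0.09² + 0.20² = 0.0100 + 0.0169 + 0.0576 + 0.0004 + 0.0016 + 0.0324 + 0.0081 + 0.0400 = 0.1670
O = 0.1194 / √(0.2116 × 0.1670) = 0.1194 / 0.18798 = 0.6352
O = 0.6352 > 0.3 → Yes.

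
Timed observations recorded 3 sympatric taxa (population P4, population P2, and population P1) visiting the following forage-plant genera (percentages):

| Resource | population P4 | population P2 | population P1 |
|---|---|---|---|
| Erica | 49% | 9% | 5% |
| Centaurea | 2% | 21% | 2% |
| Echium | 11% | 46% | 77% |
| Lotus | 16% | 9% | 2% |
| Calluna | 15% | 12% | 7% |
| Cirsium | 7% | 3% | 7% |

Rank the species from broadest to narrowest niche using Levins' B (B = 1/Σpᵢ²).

population P2 > population P4 > population P1

Convert percentages to proportions (divide by 100).
Σp_P4ᵢ² = 0.49² + 0.02² + 0.11² + 0.16² + 0.15² + 0.07² = 0.2401 + 0.0004 + 0.0121 + 0.0256 + 0.0225 + 0.0049 = 0.3056
B_P4 = 1 / 0.3056 = 3.2723
Σp_P2ᵢ² = 0.09² + 0.21² + 0.46² + 0.09² + 0.12² + 0.03² = 0.0081 + 0.0441 + 0.2116 + 0.0081 + 0.0144 + 0.0009 = 0.2872
B_P2 = 1 / 0.2872 = 3.4819
Σp_P1ᵢ² = 0.05² + 0.02² + 0.77² + 0.02² + 0.07² + 0.07² = 0.0025 + 0.0004 + 0.5929 + 0.0004 + 0.0049 + 0.0049 = 0.6060
B_P1 = 1 / 0.6060 = 1.6502
Ranking by B (broadest → narrowest): population P2 (3.48) > population P4 (3.27) > population P1 (1.65)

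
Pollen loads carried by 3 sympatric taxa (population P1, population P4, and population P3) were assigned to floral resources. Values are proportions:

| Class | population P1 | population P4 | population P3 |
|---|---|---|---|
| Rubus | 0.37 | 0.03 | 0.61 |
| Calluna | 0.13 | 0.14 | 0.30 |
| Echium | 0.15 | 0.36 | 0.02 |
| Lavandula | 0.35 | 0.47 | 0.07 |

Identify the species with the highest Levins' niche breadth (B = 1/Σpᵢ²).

Σp_P1ᵢ² = 0.37² + 0.13² + 0.15² + 0.35² = 0.1369 + 0.0169 + 0.0225 + 0.1225 = 0.2988
B_P1 = 1 / 0.2988 = 3.3467
Σp_P4ᵢ² = 0.03² + 0.14² + 0.36² + 0.47² = 0.0009 + 0.0196 + 0.1296 + 0.2209 = 0.3710
B_P4 = 1 / 0.3710 = 2.6954
Σp_P3ᵢ² = 0.61² + 0.30² + 0.02² + 0.07² = 0.3721 + 0.0900 + 0.0004 + 0.0049 = 0.4674
B_P3 = 1 / 0.4674 = 2.1395
Highest B → broadest niche (most generalist): population P1 (B = 3.35).

population P1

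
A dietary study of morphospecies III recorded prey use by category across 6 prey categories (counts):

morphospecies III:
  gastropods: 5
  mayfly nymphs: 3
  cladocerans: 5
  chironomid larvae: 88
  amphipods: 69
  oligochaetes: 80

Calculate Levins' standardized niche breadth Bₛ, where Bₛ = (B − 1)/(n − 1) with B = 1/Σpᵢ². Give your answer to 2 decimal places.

0.46

Proportions for morphospecies III (n=250): 5/250=0.0200, 3/250=0.0120, 5/250=0.0200, 88/250=0.3520, 69/250=0.2760, 80/250=0.3200
Σpᵢ² = 0.0200² + 0.0120² + 0.0200² + 0.3520² + 0.2760² + 0.3200² = 0.000400 + 0.000144 + 0.000400 + 0.123904 + 0.076176 + 0.102400 = 0.303424
B = 1 / 0.303424 = 3.2957
Bₛ = (B − 1)/(n − 1) = (3.2957 − 1)/(6 − 1) = 2.2957/5 = 0.4591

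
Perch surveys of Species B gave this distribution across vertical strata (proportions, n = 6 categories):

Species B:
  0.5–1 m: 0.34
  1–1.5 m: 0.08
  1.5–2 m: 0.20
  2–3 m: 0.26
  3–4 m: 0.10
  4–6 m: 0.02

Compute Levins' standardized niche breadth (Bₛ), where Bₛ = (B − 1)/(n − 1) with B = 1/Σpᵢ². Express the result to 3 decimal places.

Σpᵢ² = 0.34² + 0.08² + 0.20² + 0.26² + 0.10² + 0.02² = 0.1156 + 0.0064 + 0.0400 + 0.0676 + 0.0100 + 0.0004 = 0.2400
B = 1 / 0.2400 = 4.16667
Bₛ = (B − 1)/(n − 1) = (4.16667 − 1)/(6 − 1) = 3.16667/5 = 0.63333

0.633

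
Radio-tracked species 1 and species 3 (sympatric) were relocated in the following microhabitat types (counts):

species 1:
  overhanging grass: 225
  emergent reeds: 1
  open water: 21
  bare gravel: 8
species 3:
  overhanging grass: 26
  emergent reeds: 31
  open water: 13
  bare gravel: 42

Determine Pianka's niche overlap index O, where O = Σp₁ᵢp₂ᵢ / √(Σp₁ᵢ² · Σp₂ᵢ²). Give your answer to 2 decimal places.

Proportions for species 1 (n=255): 225/255=0.8824, 1/255=0.0039, 21/255=0.0824, 8/255=0.0314
Proportions for species 3 (n=112): 26/112=0.2321, 31/112=0.2768, 13/112=0.1161, 42/112=0.3750
Σ p₁ᵢp₂ᵢ = 0.204805 + 0.001080 + 0.009567 + 0.011775 = 0.227227
Σp_1ᵢ² = 0.8824² + 0.0039² + 0.0824² + 0.0314² = 0.778630 + 0.000015 + 0.006790 + 0.000986 = 0.786421
Σp_2ᵢ² = 0.2321² + 0.2768² + 0.1161² + 0.3750² = 0.053870 + 0.076618 + 0.013479 + 0.140625 = 0.284592
O = 0.227227 / √(0.786421 × 0.284592) = 0.227227 / 0.4730847 = 0.4803

0.48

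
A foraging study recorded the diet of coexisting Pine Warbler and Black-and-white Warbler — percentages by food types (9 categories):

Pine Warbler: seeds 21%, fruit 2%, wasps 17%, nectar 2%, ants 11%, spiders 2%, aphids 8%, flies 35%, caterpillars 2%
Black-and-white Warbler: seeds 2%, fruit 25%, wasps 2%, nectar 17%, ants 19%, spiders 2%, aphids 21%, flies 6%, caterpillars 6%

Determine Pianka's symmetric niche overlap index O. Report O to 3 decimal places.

0.387

Convert percentages to proportions (divide by 100).
Σ p₁ᵢp₂ᵢ = 0.0042 + 0.0050 + 0.0034 + 0.0034 + 0.0209 + 0.0004 + 0.0168 + 0.0210 + 0.0012 = 0.0763
Σp_1ᵢ² = 0.21² + 0.02² + 0.17² + 0.02² + 0.11² + 0.02² + 0.08² + 0.35² + 0.02² = 0.0441 + 0.0004 + 0.0289 + 0.0004 + 0.0121 + 0.0004 + 0.0064 + 0.1225 + 0.0004 = 0.2156
Σp_2ᵢ² = 0.02² + 0.25² + 0.02² + 0.17² + 0.19² + 0.02² + 0.21² + 0.06² + 0.06² = 0.0004 + 0.0625 + 0.0004 + 0.0289 + 0.0361 + 0.0004 + 0.0441 + 0.0036 + 0.0036 = 0.1800
O = 0.0763 / √(0.2156 × 0.1800) = 0.0763 / 0.196997 = 0.38732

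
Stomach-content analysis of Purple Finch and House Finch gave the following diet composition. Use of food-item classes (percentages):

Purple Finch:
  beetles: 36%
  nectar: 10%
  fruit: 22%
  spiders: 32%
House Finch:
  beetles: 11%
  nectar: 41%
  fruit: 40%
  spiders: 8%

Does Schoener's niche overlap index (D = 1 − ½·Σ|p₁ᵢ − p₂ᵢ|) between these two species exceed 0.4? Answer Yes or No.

Yes

Convert percentages to proportions (divide by 100).
Σ|p₁ᵢ − p₂ᵢ| = 0.25 + 0.31 + 0.18 + 0.24 = 0.98
D = 1 − ½ × 0.98 = 1 − 0.490 = 0.5100
D = 0.5100 > 0.4 → Yes.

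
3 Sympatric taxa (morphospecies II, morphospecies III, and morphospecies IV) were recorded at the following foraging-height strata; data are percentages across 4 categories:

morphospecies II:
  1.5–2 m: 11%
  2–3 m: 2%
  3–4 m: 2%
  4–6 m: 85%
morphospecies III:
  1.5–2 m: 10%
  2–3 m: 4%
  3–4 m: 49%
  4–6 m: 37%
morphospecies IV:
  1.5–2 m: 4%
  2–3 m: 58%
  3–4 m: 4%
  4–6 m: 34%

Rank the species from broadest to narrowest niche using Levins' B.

Convert percentages to proportions (divide by 100).
Σp_IIᵢ² = 0.11² + 0.02² + 0.02² + 0.85² = 0.0121 + 0.0004 + 0.0004 + 0.7225 = 0.7354
B_II = 1 / 0.7354 = 1.3598
Σp_IIIᵢ² = 0.10² + 0.04² + 0.49² + 0.37² = 0.0100 + 0.0016 + 0.2401 + 0.1369 = 0.3886
B_III = 1 / 0.3886 = 2.5733
Σp_IVᵢ² = 0.04² + 0.58² + 0.04² + 0.34² = 0.0016 + 0.3364 + 0.0016 + 0.1156 = 0.4552
B_IV = 1 / 0.4552 = 2.1968
Ranking by B (broadest → narrowest): morphospecies III (2.57) > morphospecies IV (2.20) > morphospecies II (1.36)

morphospecies III > morphospecies IV > morphospecies II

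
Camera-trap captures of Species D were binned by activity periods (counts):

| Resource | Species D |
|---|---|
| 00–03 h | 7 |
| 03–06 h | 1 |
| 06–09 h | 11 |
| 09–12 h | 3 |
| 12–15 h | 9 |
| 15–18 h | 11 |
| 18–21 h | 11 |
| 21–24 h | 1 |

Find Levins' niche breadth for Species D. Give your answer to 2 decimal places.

Proportions for Species D (n=54): 7/54=0.1296, 1/54=0.0185, 11/54=0.2037, 3/54=0.0556, 9/54=0.1667, 11/54=0.2037, 11/54=0.2037, 1/54=0.0185
Σpᵢ² = 0.1296² + 0.0185² + 0.2037² + 0.0556² + 0.1667² + 0.2037² + 0.2037² + 0.0185² = 0.016796 + 0.000342 + 0.041494 + 0.003091 + 0.027789 + 0.041494 + 0.041494 + 0.000342 = 0.172842
B = 1 / 0.172842 = 5.7856

5.79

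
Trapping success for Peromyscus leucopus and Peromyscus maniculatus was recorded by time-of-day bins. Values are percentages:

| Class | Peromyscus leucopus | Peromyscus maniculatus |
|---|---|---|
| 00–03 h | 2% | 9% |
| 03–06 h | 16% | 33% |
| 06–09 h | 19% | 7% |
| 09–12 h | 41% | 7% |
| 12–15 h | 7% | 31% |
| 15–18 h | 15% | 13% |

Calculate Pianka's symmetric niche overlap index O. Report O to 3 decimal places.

Convert percentages to proportions (divide by 100).
Σ p₁ᵢp₂ᵢ = 0.0018 + 0.0528 + 0.0133 + 0.0287 + 0.0217 + 0.0195 = 0.1378
Σp_1ᵢ² = 0.02² + 0.16² + 0.19² + 0.41² + 0.07² + 0.15² = 0.0004 + 0.0256 + 0.0361 + 0.1681 + 0.0049 + 0.0225 = 0.2576
Σp_2ᵢ² = 0.09² + 0.33² + 0.07² + 0.07² + 0.31² + 0.13² = 0.0081 + 0.1089 + 0.0049 + 0.0049 + 0.0961 + 0.0169 = 0.2398
O = 0.1378 / √(0.2576 × 0.2398) = 0.1378 / 0.248541 = 0.55444

0.554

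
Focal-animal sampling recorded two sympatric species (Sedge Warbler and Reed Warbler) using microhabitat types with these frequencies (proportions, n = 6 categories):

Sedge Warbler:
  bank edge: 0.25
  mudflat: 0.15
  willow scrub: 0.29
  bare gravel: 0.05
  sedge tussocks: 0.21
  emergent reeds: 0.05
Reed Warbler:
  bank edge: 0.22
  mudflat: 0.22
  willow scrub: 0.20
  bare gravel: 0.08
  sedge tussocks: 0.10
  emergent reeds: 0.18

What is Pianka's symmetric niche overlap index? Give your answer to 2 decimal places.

Σ p₁ᵢp₂ᵢ = 0.0550 + 0.0330 + 0.0580 + 0.0040 + 0.0210 + 0.0090 = 0.1800
Σp_1ᵢ² = 0.25² + 0.15² + 0.29² + 0.05² + 0.21² + 0.05² = 0.0625 + 0.0225 + 0.0841 + 0.0025 + 0.0441 + 0.0025 = 0.2182
Σp_2ᵢ² = 0.22² + 0.22² + 0.20² + 0.08² + 0.10² + 0.18² = 0.0484 + 0.0484 + 0.0400 + 0.0064 + 0.0100 + 0.0324 = 0.1856
O = 0.1800 / √(0.2182 × 0.1856) = 0.1800 / 0.20124 = 0.8945

0.89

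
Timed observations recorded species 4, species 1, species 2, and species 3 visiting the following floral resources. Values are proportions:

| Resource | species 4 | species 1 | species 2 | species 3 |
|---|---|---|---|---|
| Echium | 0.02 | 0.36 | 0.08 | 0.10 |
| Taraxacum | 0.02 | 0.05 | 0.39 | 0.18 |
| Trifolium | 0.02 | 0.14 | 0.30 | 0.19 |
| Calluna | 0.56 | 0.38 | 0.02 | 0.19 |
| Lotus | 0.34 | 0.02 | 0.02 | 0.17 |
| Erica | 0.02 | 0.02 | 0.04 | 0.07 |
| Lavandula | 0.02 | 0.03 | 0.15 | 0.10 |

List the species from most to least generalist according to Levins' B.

species 3 > species 2 > species 1 > species 4

Σp_4ᵢ² = 0.02² + 0.02² + 0.02² + 0.56² + 0.34² + 0.02² + 0.02² = 0.0004 + 0.0004 + 0.0004 + 0.3136 + 0.1156 + 0.0004 + 0.0004 = 0.4312
B_4 = 1 / 0.4312 = 2.3191
Σp_1ᵢ² = 0.36² + 0.05² + 0.14² + 0.38² + 0.02² + 0.02² + 0.03² = 0.1296 + 0.0025 + 0.0196 + 0.1444 + 0.0004 + 0.0004 + 0.0009 = 0.2978
B_1 = 1 / 0.2978 = 3.3580
Σp_2ᵢ² = 0.08² + 0.39² + 0.30² + 0.02² + 0.02² + 0.04² + 0.15² = 0.0064 + 0.1521 + 0.0900 + 0.0004 + 0.0004 + 0.0016 + 0.0225 = 0.2734
B_2 = 1 / 0.2734 = 3.6576
Σp_3ᵢ² = 0.10² + 0.18² + 0.19² + 0.19² + 0.17² + 0.07² + 0.10² = 0.0100 + 0.0324 + 0.0361 + 0.0361 + 0.0289 + 0.0049 + 0.0100 = 0.1584
B_3 = 1 / 0.1584 = 6.3131
Ranking by B (broadest → narrowest): species 3 (6.31) > species 2 (3.66) > species 1 (3.36) > species 4 (2.32)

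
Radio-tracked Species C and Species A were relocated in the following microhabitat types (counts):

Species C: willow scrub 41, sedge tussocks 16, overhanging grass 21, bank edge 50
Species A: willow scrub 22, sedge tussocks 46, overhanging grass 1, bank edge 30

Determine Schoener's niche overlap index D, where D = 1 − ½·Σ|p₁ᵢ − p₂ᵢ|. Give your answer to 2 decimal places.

Proportions for Species C (n=128): 41/128=0.3203, 16/128=0.1250, 21/128=0.1641, 50/128=0.3906
Proportions for Species A (n=99): 22/99=0.2222, 46/99=0.4646, 1/99=0.0101, 30/99=0.3030
Σ|p₁ᵢ − p₂ᵢ| = 0.0981 + 0.3396 + 0.1540 + 0.0876 = 0.6793
D = 1 − ½ × 0.6793 = 1 − 0.33965 = 0.66035

0.66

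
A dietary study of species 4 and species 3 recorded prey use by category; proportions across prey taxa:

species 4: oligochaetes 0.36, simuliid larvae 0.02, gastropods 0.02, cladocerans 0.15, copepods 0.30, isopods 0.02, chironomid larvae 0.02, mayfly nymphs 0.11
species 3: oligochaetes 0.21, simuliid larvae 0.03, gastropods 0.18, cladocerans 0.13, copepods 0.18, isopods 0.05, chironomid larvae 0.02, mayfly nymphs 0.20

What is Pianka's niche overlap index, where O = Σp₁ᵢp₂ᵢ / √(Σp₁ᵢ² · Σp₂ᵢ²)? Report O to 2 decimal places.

0.85

Σ p₁ᵢp₂ᵢ = 0.0756 + 0.0006 + 0.0036 + 0.0195 + 0.0540 + 0.0010 + 0.0004 + 0.0220 = 0.1767
Σp_1ᵢ² = 0.36² + 0.02² + 0.02² + 0.15² + 0.30² + 0.02² + 0.02² + 0.11² = 0.1296 + 0.0004 + 0.0004 + 0.0225 + 0.0900 + 0.0004 + 0.0004 + 0.0121 = 0.2558
Σp_2ᵢ² = 0.21² + 0.03² + 0.18² + 0.13² + 0.18² + 0.05² + 0.02² + 0.20² = 0.0441 + 0.0009 + 0.0324 + 0.0169 + 0.0324 + 0.0025 + 0.0004 + 0.0400 = 0.1696
O = 0.1767 / √(0.2558 × 0.1696) = 0.1767 / 0.20829 = 0.8483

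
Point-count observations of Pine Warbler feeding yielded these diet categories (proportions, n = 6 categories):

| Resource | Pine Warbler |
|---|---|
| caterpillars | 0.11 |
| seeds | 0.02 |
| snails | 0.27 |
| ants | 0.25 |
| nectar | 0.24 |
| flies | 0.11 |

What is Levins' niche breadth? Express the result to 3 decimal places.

4.596

Σpᵢ² = 0.11² + 0.02² + 0.27² + 0.25² + 0.24² + 0.11² = 0.0121 + 0.0004 + 0.0729 + 0.0625 + 0.0576 + 0.0121 = 0.2176
B = 1 / 0.2176 = 4.59559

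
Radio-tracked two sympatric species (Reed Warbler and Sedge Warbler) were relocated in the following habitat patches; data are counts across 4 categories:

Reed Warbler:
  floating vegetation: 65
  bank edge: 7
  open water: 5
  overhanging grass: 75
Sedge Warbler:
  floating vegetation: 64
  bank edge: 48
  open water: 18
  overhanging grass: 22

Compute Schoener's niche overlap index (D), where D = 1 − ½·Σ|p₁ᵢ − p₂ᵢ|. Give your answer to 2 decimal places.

Proportions for Reed Warbler (n=152): 65/152=0.4276, 7/152=0.0461, 5/152=0.0329, 75/152=0.4934
Proportions for Sedge Warbler (n=152): 64/152=0.4211, 48/152=0.3158, 18/152=0.1184, 22/152=0.1447
Σ|p₁ᵢ − p₂ᵢ| = 0.0065 + 0.2697 + 0.0855 + 0.3487 = 0.7104
D = 1 − ½ × 0.7104 = 1 − 0.35520 = 0.64480

0.64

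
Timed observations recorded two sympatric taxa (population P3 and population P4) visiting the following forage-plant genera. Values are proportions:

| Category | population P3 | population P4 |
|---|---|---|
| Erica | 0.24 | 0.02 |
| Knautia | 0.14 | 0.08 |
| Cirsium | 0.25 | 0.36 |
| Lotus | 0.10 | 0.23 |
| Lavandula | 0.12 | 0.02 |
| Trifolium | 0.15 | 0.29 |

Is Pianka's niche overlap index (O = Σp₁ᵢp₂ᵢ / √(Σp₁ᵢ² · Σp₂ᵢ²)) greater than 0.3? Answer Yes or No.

Σ p₁ᵢp₂ᵢ = 0.0048 + 0.0112 + 0.0900 + 0.0230 + 0.0024 + 0.0435 = 0.1749
Σp_1ᵢ² = 0.24² + 0.14² + 0.25² + 0.10² + 0.12² + 0.15² = 0.0576 + 0.0196 + 0.0625 + 0.0100 + 0.0144 + 0.0225 = 0.1866
Σp_2ᵢ² = 0.02² + 0.08² + 0.36² + 0.23² + 0.02² + 0.29² = 0.0004 + 0.0064 + 0.1296 + 0.0529 + 0.0004 + 0.0841 = 0.2738
O = 0.1749 / √(0.1866 × 0.2738) = 0.1749 / 0.22603 = 0.7738
O = 0.7738 > 0.3 → Yes.

Yes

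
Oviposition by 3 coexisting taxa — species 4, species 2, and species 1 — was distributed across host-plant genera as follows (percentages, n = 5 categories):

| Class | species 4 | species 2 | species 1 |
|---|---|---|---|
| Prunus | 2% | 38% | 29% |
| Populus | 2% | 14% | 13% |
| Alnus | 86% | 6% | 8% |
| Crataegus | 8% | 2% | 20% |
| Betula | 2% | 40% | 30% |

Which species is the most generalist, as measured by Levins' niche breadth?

Convert percentages to proportions (divide by 100).
Σp_4ᵢ² = 0.02² + 0.02² + 0.86² + 0.08² + 0.02² = 0.0004 + 0.0004 + 0.7396 + 0.0064 + 0.0004 = 0.7472
B_4 = 1 / 0.7472 = 1.3383
Σp_2ᵢ² = 0.38² + 0.14² + 0.06² + 0.02² + 0.40² = 0.1444 + 0.0196 + 0.0036 + 0.0004 + 0.1600 = 0.3280
B_2 = 1 / 0.3280 = 3.0488
Σp_1ᵢ² = 0.29² + 0.13² + 0.08² + 0.20² + 0.30² = 0.0841 + 0.0169 + 0.0064 + 0.0400 + 0.0900 = 0.2374
B_1 = 1 / 0.2374 = 4.2123
Highest B → broadest niche (most generalist): species 1 (B = 4.21).

species 1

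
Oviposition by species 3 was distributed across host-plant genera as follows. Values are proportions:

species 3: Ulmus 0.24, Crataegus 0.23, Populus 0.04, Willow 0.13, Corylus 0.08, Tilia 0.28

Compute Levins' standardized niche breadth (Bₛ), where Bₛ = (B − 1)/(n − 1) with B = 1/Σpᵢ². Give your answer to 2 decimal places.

0.74

Σpᵢ² = 0.24² + 0.23² + 0.04² + 0.13² + 0.08² + 0.28² = 0.0576 + 0.0529 + 0.0016 + 0.0169 + 0.0064 + 0.0784 = 0.2138
B = 1 / 0.2138 = 4.6773
Bₛ = (B − 1)/(n − 1) = (4.6773 − 1)/(6 − 1) = 3.6773/5 = 0.7355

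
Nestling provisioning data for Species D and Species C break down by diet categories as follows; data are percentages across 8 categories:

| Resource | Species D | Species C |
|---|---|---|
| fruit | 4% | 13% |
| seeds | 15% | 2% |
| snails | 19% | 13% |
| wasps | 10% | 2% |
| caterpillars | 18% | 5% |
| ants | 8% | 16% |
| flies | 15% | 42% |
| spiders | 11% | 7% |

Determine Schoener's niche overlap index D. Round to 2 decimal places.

0.56

Convert percentages to proportions (divide by 100).
Σ|p₁ᵢ − p₂ᵢ| = 0.09 + 0.13 + 0.06 + 0.08 + 0.13 + 0.08 + 0.27 + 0.04 = 0.88
D = 1 − ½ × 0.88 = 1 − 0.440 = 0.5600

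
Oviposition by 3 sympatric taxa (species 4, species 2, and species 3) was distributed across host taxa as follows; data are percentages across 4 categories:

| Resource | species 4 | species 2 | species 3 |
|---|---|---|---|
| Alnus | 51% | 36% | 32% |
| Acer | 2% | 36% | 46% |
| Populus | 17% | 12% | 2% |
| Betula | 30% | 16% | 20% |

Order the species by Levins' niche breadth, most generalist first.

species 2 > species 3 > species 4

Convert percentages to proportions (divide by 100).
Σp_4ᵢ² = 0.51² + 0.02² + 0.17² + 0.30² = 0.2601 + 0.0004 + 0.0289 + 0.0900 = 0.3794
B_4 = 1 / 0.3794 = 2.6357
Σp_2ᵢ² = 0.36² + 0.36² + 0.12² + 0.16² = 0.1296 + 0.1296 + 0.0144 + 0.0256 = 0.2992
B_2 = 1 / 0.2992 = 3.3422
Σp_3ᵢ² = 0.32² + 0.46² + 0.02² + 0.20² = 0.1024 + 0.2116 + 0.0004 + 0.0400 = 0.3544
B_3 = 1 / 0.3544 = 2.8217
Ranking by B (broadest → narrowest): species 2 (3.34) > species 3 (2.82) > species 4 (2.64)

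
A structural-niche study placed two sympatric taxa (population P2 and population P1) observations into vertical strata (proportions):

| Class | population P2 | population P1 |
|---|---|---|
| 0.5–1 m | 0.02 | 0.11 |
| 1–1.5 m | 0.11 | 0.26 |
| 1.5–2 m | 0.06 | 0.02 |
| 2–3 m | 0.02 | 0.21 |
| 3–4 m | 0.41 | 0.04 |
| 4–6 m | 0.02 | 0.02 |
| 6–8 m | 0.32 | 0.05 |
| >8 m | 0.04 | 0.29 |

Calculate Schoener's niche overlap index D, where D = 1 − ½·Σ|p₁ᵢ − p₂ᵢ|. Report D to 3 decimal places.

Σ|p₁ᵢ − p₂ᵢ| = 0.09 + 0.15 + 0.04 + 0.19 + 0.37 + 0.00 + 0.27 + 0.25 = 1.36
D = 1 − ½ × 1.36 = 1 − 0.680 = 0.32000

0.320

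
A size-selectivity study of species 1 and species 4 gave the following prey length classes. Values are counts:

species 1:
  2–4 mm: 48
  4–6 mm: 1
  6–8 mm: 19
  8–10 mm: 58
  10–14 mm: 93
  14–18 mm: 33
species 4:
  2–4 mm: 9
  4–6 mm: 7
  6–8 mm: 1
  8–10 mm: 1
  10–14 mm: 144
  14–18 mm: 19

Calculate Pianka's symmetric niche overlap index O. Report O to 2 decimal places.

Proportions for species 1 (n=252): 48/252=0.1905, 1/252=0.0040, 19/252=0.0754, 58/252=0.2302, 93/252=0.3690, 33/252=0.1310
Proportions for species 4 (n=181): 9/181=0.0497, 7/181=0.0387, 1/181=0.0055, 1/181=0.0055, 144/181=0.7956, 19/181=0.1050
Σ p₁ᵢp₂ᵢ = 0.009468 + 0.000155 + 0.000415 + 0.001266 + 0.293576 + 0.013755 = 0.318635
Σp_1ᵢ² = 0.1905² + 0.0040² + 0.0754² + 0.2302² + 0.3690² + 0.1310² = 0.036290 + 0.000016 + 0.005685 + 0.052992 + 0.136161 + 0.017161 = 0.248305
Σp_2ᵢ² = 0.0497² + 0.0387² + 0.0055² + 0.0055² + 0.7956² + 0.1050² = 0.002470 + 0.001498 + 0.000030 + 0.000030 + 0.632979 + 0.011025 = 0.648032
O = 0.318635 / √(0.248305 × 0.648032) = 0.318635 / 0.4011354 = 0.7943

0.79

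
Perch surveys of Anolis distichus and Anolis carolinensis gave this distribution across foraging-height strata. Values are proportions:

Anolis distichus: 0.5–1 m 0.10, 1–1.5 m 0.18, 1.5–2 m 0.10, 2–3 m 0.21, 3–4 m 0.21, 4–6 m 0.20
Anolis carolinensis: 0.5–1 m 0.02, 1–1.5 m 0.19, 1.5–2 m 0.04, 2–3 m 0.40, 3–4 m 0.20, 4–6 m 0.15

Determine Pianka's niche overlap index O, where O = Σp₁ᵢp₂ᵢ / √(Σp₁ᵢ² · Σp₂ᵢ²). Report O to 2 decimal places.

0.90

Σ p₁ᵢp₂ᵢ = 0.0020 + 0.0342 + 0.0040 + 0.0840 + 0.0420 + 0.0300 = 0.1962
Σp_1ᵢ² = 0.10² + 0.18² + 0.10² + 0.21² + 0.21² + 0.20² = 0.0100 + 0.0324 + 0.0100 + 0.0441 + 0.0441 + 0.0400 = 0.1806
Σp_2ᵢ² = 0.02² + 0.19² + 0.04² + 0.40² + 0.20² + 0.15² = 0.0004 + 0.0361 + 0.0016 + 0.1600 + 0.0400 + 0.0225 = 0.2606
O = 0.1962 / √(0.1806 × 0.2606) = 0.1962 / 0.21694 = 0.9044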